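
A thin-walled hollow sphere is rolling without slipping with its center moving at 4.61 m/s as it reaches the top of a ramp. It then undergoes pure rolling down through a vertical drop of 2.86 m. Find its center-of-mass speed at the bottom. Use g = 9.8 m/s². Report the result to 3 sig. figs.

v ≈ 7.41 m/s

Here I = (2/3)MR², so the shape factor k = I/(MR²) = 2/3.
Rolling without slipping gives ω = v/R, so the total kinetic energy is ½Mv² + ½Iω² = ½(1+k)Mv² = (5/6)Mv².
Conserving energy between top and bottom: (5/6)Mv² = (5/6)Mv₀² + Mgh, hence v² = v₀² + 2gh/(1+k).
v = √(4.61² + 2×9.8×2.86/1.667) = √54.89 ≈ 7.41 m/s.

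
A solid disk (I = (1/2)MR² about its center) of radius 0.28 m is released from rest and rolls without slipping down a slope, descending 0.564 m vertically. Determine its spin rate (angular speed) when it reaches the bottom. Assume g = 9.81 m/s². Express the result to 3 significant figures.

ω ≈ 9.70 rad/s

For this body I = (1/2)MR², i.e. k = I/(MR²) = 0.5.
The rolling condition ω = v/R makes the rotational term ½I(v/R)² = ½kMv², so KE_total = ½(1+k)Mv² = (3/4)Mv².
Energy conservation Mgh = ½(1+k)Mv² gives v = √(2gh/(1+k)) = √(2 × 9.81 × 0.564 / 1.5) = 2.716 m/s.
The angular speed follows from ω = v/R = 2.716/0.28 ≈ 9.70 rad/s.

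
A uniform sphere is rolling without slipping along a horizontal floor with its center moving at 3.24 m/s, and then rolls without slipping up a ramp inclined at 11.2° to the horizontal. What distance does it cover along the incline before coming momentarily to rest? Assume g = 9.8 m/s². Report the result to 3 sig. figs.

The moment of inertia is (2/5)MR², giving k ≡ I/(MR²) = 0.4.
The rolling condition ω = v/R makes the rotational term ½I(v/R)² = ½kMv², so KE_total = ½(1+k)Mv² = (7/10)Mv².
Setting this equal to Mgh gives the vertical rise h = (1+k)v₀²/(2g) = 1.4×3.24²/(2×9.8) = 0.7498 m.
The distance along the slope is d = h/sinθ = 0.7498/sin11.2° ≈ 3.86 m.

d ≈ 3.86 m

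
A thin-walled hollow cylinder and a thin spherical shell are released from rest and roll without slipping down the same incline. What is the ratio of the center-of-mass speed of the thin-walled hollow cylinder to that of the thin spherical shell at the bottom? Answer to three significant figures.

v_ratio ≈ 0.913

Each satisfies Mgh = ½(1+k)Mv² with k = I/(MR²), so v ∝ 1/√(1+k).
For the thin-walled hollow cylinder k = 1; for the thin spherical shell k = 2/3.
v₁/v₂ = √((1+k₂)/(1+k₁)) = √(1.667/2) ≈ 0.913.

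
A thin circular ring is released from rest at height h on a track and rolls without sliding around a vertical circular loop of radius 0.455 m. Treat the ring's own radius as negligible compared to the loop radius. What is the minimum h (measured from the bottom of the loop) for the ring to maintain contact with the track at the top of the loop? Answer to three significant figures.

h_min ≈ 1.37 m

Here I = MR², so the shape factor k = I/(MR²) = 1.
At the top of the loop, the minimum-contact condition is Mg = Mv_top²/r, so v_top² = gr.
With ω = v/R, the kinetic energy at speed v is ½(1+k)Mv² = Mv².
Energy conservation from release (height h) to the top (height 2r): Mgh = Mg(2r) + M·gr.
Thus h_min = 2r + (1+k)r/2 = r(2 + 2/2) = 0.455 × 3 ≈ 1.37 m.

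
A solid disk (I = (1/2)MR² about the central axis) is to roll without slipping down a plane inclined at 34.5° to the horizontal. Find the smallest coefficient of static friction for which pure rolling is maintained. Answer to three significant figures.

The moment of inertia is (1/2)MR², giving k ≡ I/(MR²) = 0.5.
Translational: Mg sinθ − f = Ma. Rotational about the CM: fR = Iα = kMRa, so f = kMa.
These give a = g sinθ/(1+k) and the required friction f = kMg sinθ/(1+k).
With N = Mg cosθ, the no-slip condition f ≤ μN gives μ_min = f/N = k tanθ/(1+k).
μ_min = 0.5 × tan34.5° / 1.5 ≈ 0.229.

μ_min ≈ 0.229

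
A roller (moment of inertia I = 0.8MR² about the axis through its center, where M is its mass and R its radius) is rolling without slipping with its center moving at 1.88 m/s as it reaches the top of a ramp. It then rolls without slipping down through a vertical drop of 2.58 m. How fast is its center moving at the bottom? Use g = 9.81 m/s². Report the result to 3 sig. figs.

v ≈ 5.63 m/s

With I = 0.8MR², the ratio k = I/(MR²) is 0.8.
Rolling without slipping gives ω = v/R, so the total kinetic energy is ½Mv² + ½Iω² = ½(1+k)Mv² = (9/10)Mv².
Energy conservation: (9/10)Mv₀² + Mgh = (9/10)Mv², so v² = v₀² + 2gh/(1+k).
v = √(1.88² + 2×9.81×2.58/1.8) = √31.66 ≈ 5.63 m/s.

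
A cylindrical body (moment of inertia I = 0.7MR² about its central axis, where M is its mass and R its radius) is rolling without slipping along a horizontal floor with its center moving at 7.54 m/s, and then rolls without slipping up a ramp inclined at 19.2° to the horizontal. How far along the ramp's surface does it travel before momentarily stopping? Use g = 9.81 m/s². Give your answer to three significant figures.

d ≈ 15.0 m

For this body I = 0.7MR², i.e. k = I/(MR²) = 0.7.
Pure rolling means v = ωR; then KE = ½Mv² + ½I(v/R)² = ½(1+k)Mv² = (17/20)Mv².
Setting this equal to Mgh gives the vertical rise h = (1+k)v₀²/(2g) = 1.7×7.54²/(2×9.81) = 4.926 m.
The distance along the slope is d = h/sinθ = 4.926/sin19.2° ≈ 15.0 m.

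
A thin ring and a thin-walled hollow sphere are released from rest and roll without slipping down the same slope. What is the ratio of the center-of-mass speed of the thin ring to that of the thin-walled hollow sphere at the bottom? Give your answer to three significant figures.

v_ratio ≈ 0.913

Each satisfies Mgh = ½(1+k)Mv² with k = I/(MR²), so v ∝ 1/√(1+k).
For the thin ring k = 1; for the thin-walled hollow sphere k = 2/3.
v₁/v₂ = √((1+k₂)/(1+k₁)) = √(1.667/2) ≈ 0.913.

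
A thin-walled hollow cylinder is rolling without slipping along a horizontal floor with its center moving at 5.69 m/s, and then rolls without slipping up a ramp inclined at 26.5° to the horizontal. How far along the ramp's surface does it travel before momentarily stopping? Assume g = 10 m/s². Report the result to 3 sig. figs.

With I = MR², the ratio k = I/(MR²) is 1.
Rolling without slipping gives ω = v/R, so the total kinetic energy is ½Mv² + ½Iω² = ½(1+k)Mv² = Mv².
Setting this equal to Mgh gives the vertical rise h = (1+k)v₀²/(2g) = 2×5.69²/(2×10) = 3.238 m.
The distance along the slope is d = h/sinθ = 3.238/sin26.5° ≈ 7.26 m.

d ≈ 7.26 m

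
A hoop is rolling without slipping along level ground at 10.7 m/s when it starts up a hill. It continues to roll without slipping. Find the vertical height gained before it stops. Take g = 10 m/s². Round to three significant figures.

The moment of inertia is MR², giving k ≡ I/(MR²) = 1.
Rolling without slipping gives ω = v/R, so the total kinetic energy is ½Mv² + ½Iω² = ½(1+k)Mv² = Mv².
At the top the kinetic energy is zero, so Mv₀² = Mgh.
Thus h = (1+k)v₀²/(2g) = 2 × 10.7² / (2 × 10) ≈ 11.4 m.

h ≈ 11.4 m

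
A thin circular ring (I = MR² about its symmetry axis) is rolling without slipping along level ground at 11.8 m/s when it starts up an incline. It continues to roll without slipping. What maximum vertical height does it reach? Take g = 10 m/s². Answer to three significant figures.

With I = MR², the ratio k = I/(MR²) is 1.
The rolling condition ω = v/R makes the rotational term ½I(v/R)² = ½kMv², so KE_total = ½(1+k)Mv² = Mv².
All of this converts to potential energy at the highest point: Mv₀² = Mgh.
Thus h = (1+k)v₀²/(2g) = 2 × 11.8² / (2 × 10) ≈ 13.9 m.

h ≈ 13.9 m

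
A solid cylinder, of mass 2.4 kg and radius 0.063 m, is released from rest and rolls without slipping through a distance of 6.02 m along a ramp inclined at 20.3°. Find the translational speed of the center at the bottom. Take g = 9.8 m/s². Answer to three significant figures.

The moment of inertia is (1/2)MR², giving k ≡ I/(MR²) = 0.5.
Rolling without slipping gives ω = v/R, so the total kinetic energy is ½Mv² + ½Iω² = ½(1+k)Mv² = (3/4)Mv².
The vertical drop is h = L sinθ = 6.02 × sin20.3° = 2.089 m.
Energy conservation: Mgh = (3/4)Mv², so v = √(2gh/(1+k)) = √(2 × 9.8 × 2.089 / 1.5) ≈ 5.22 m/s.

v ≈ 5.22 m/s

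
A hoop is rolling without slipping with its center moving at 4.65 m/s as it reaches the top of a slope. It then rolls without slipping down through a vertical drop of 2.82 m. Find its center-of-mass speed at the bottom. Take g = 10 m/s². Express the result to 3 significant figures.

v ≈ 7.06 m/s

With I = MR², the ratio k = I/(MR²) is 1.
Rolling without slipping gives ω = v/R, so the total kinetic energy is ½Mv² + ½Iω² = ½(1+k)Mv² = Mv².
Energy conservation: Mv₀² + Mgh = Mv², so v² = v₀² + 2gh/(1+k).
v = √(4.65² + 2×10×2.82/2) = √49.82 ≈ 7.06 m/s.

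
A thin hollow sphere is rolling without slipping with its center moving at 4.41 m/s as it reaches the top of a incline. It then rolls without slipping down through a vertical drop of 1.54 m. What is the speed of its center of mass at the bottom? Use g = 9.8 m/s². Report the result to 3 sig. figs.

v ≈ 6.13 m/s

For this body I = (2/3)MR², i.e. k = I/(MR²) = 2/3.
Since it rolls without slipping, ω = v/R and KE = ½Mv² + ½Iω² = ½(1+k)Mv² = (5/6)Mv².
Conserving energy between top and bottom: (5/6)Mv² = (5/6)Mv₀² + Mgh, hence v² = v₀² + 2gh/(1+k).
v = √(4.41² + 2×9.8×1.54/1.667) = √37.56 ≈ 6.13 m/s.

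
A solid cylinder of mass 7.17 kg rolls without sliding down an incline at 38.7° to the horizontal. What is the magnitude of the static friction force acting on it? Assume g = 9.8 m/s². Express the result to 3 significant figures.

f ≈ 14.6 N

The moment of inertia is (1/2)MR², giving k ≡ I/(MR²) = 0.5.
Along the incline Mg sinθ − f = Ma, and torque about the center fR = Iα = kMR²(a/R) gives f = kMa.
Combining, a = g sinθ/(1+k) and f = kMa = kMg sinθ/(1+k).
f = 0.5 × 7.17 × 9.8 × sin38.7° / 1.5 ≈ 14.6 N.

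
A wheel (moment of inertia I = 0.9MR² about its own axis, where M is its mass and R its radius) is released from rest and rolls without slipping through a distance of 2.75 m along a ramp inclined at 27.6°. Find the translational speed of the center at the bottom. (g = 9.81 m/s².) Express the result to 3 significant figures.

For this body I = 0.9MR², i.e. k = I/(MR²) = 0.9.
Pure rolling means v = ωR; then KE = ½Mv² + ½I(v/R)² = ½(1+k)Mv² = (19/20)Mv².
The vertical drop is h = L sinθ = 2.75 × sin27.6° = 1.274 m.
Setting Mgh = (19/20)Mv² gives v = √(2gh/(1+k)) = √(2·9.81·1.274/1.9) ≈ 3.63 m/s.

v ≈ 3.63 m/s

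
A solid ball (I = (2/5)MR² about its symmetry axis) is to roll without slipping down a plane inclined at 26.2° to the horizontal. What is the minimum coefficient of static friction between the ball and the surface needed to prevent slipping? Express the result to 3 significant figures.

μ_min ≈ 0.141

With I = (2/5)MR², the ratio k = I/(MR²) is 0.4.
Translational: Mg sinθ − f = Ma. Rotational about the CM: fR = Iα = kMRa, so f = kMa.
These give a = g sinθ/(1+k) and the required friction f = kMg sinθ/(1+k).
With N = Mg cosθ, the no-slip condition f ≤ μN gives μ_min = f/N = k tanθ/(1+k).
μ_min = 0.4 × tan26.2° / 1.4 ≈ 0.141.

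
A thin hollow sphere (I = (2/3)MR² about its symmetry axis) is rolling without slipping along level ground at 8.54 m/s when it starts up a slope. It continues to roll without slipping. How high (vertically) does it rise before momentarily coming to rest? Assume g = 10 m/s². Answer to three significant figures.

h ≈ 6.08 m

Here I = (2/3)MR², so the shape factor k = I/(MR²) = 2/3.
Rolling without slipping gives ω = v/R, so the total kinetic energy is ½Mv² + ½Iω² = ½(1+k)Mv² = (5/6)Mv².
At the top the kinetic energy is zero, so (5/6)Mv₀² = Mgh.
Thus h = (1+k)v₀²/(2g) = 1.667 × 8.54² / (2 × 10) ≈ 6.08 m.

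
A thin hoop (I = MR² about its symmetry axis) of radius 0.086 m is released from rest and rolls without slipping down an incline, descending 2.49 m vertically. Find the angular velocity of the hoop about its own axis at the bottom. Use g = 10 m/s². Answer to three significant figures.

ω ≈ 58.0 rad/s

With I = MR², the ratio k = I/(MR²) is 1.
The rolling condition ω = v/R makes the rotational term ½I(v/R)² = ½kMv², so KE_total = ½(1+k)Mv² = Mv².
Energy conservation Mgh = ½(1+k)Mv² gives v = √(2gh/(1+k)) = √(2 × 10 × 2.49 / 2) = 4.99 m/s.
Then ω = v/R = 4.99 / 0.086 ≈ 58.0 rad/s.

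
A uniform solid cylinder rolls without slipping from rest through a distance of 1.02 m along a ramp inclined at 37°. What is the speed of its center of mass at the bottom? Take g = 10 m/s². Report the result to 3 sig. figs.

With I = (1/2)MR², the ratio k = I/(MR²) is 0.5.
The rolling condition ω = v/R makes the rotational term ½I(v/R)² = ½kMv², so KE_total = ½(1+k)Mv² = (3/4)Mv².
The vertical drop is h = L sinθ = 1.02 × sin37° = 0.6139 m.
Energy conservation: Mgh = (3/4)Mv², so v = √(2gh/(1+k)) = √(2 × 10 × 0.6139 / 1.5) ≈ 2.86 m/s.

v ≈ 2.86 m/s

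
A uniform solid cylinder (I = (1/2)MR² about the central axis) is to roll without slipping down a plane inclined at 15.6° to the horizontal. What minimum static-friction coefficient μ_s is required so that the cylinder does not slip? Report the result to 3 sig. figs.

The moment of inertia is (1/2)MR², giving k ≡ I/(MR²) = 0.5.
Newton's second law down the slope: Mg sinθ − f = Ma. The torque equation fR = Iα (with α = a/R) gives f = kMa.
These give a = g sinθ/(1+k) and the required friction f = kMg sinθ/(1+k).
With N = Mg cosθ, the no-slip condition f ≤ μN gives μ_min = f/N = k tanθ/(1+k).
μ_min = 0.5 × tan15.6° / 1.5 ≈ 0.0931.

μ_min ≈ 0.0931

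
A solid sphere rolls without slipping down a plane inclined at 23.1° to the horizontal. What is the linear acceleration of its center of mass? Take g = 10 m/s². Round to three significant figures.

a ≈ 2.80 m/s²

With I = (2/5)MR², the ratio k = I/(MR²) is 0.4.
Newton's second law down the slope: Mg sinθ − f = Ma. The torque equation fR = Iα (with α = a/R) gives f = kMa.
Eliminating f: Mg sinθ = (1+k)Ma, so a = g sinθ/(1+k) = 10 × sin23.1° / 1.4 ≈ 2.80 m/s².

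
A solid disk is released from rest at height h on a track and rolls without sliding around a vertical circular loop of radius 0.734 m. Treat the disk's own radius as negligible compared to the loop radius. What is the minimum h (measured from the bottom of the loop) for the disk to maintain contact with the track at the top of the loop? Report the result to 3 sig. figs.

For this body I = (1/2)MR², i.e. k = I/(MR²) = 0.5.
At the top of the loop, the minimum-contact condition is Mg = Mv_top²/r, so v_top² = gr.
With ω = v/R, the kinetic energy at speed v is ½(1+k)Mv² = (3/4)Mv².
Energy conservation from release (height h) to the top (height 2r): Mgh = Mg(2r) + (3/4)M·gr.
Thus h_min = 2r + (1+k)r/2 = r(2 + 1.5/2) = 0.734 × 2.75 ≈ 2.02 m.

h_min ≈ 2.02 m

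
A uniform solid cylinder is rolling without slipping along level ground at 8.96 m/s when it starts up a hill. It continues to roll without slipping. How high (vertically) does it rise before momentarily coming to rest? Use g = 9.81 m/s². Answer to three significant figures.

With I = (1/2)MR², the ratio k = I/(MR²) is 0.5.
Pure rolling means v = ωR; then KE = ½Mv² + ½I(v/R)² = ½(1+k)Mv² = (3/4)Mv².
All of this converts to potential energy at the highest point: (3/4)Mv₀² = Mgh.
Thus h = (1+k)v₀²/(2g) = 1.5 × 8.96² / (2 × 9.81) ≈ 6.14 m.

h ≈ 6.14 m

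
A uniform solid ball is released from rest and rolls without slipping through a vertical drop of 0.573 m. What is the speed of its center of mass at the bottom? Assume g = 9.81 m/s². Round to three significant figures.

v ≈ 2.83 m/s

For this body I = (2/5)MR², i.e. k = I/(MR²) = 0.4.
Since it rolls without slipping, ω = v/R and KE = ½Mv² + ½Iω² = ½(1+k)Mv² = (7/10)Mv².
Energy conservation: Mgh = (7/10)Mv², so v = √(2gh/(1+k)) = √(2 × 9.81 × 0.573 / 1.4) ≈ 2.83 m/s.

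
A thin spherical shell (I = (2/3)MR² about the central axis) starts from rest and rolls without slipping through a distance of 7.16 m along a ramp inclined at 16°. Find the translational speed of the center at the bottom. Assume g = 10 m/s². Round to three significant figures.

v ≈ 4.87 m/s

With I = (2/3)MR², the ratio k = I/(MR²) is 2/3.
The rolling condition ω = v/R makes the rotational term ½I(v/R)² = ½kMv², so KE_total = ½(1+k)Mv² = (5/6)Mv².
The vertical drop is h = L sinθ = 7.16 × sin16° = 1.974 m.
Energy conservation: Mgh = (5/6)Mv², so v = √(2gh/(1+k)) = √(2 × 10 × 1.974 / 1.667) ≈ 4.87 m/s.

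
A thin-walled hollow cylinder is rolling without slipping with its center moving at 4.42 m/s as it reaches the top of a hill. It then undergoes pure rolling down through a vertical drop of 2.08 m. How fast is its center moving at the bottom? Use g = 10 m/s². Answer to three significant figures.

v ≈ 6.35 m/s

Here I = MR², so the shape factor k = I/(MR²) = 1.
Rolling without slipping gives ω = v/R, so the total kinetic energy is ½Mv² + ½Iω² = ½(1+k)Mv² = Mv².
Energy conservation: Mv₀² + Mgh = Mv², so v² = v₀² + 2gh/(1+k).
v = √(4.42² + 2×10×2.08/2) = √40.34 ≈ 6.35 m/s.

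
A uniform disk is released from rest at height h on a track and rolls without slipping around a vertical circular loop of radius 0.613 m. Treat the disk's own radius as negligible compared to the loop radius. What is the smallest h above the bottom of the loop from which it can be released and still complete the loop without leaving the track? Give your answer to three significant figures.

The moment of inertia is (1/2)MR², giving k ≡ I/(MR²) = 0.5.
At the top, contact is just lost when gravity alone supplies the centripetal force: Mg = Mv_top²/r, i.e. v_top² = gr.
With ω = v/R, the kinetic energy at speed v is ½(1+k)Mv² = (3/4)Mv².
Energy conservation from release (height h) to the top (height 2r): Mgh = Mg(2r) + (3/4)M·gr.
Thus h_min = 2r + (1+k)r/2 = r(2 + 1.5/2) = 0.613 × 2.75 ≈ 1.69 m.

h_min ≈ 1.69 m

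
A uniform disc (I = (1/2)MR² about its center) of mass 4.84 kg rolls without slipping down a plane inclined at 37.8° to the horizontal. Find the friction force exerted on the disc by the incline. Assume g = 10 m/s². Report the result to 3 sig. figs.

For this body I = (1/2)MR², i.e. k = I/(MR²) = 0.5.
Newton's second law down the slope: Mg sinθ − f = Ma. The torque equation fR = Iα (with α = a/R) gives f = kMa.
Combining, a = g sinθ/(1+k) and f = kMa = kMg sinθ/(1+k).
f = 0.5 × 4.84 × 10 × sin37.8° / 1.5 ≈ 9.89 N.

f ≈ 9.89 N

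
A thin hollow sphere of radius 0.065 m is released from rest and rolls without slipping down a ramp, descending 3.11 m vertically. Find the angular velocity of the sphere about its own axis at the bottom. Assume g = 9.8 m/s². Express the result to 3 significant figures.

Here I = (2/3)MR², so the shape factor k = I/(MR²) = 2/3.
The rolling condition ω = v/R makes the rotational term ½I(v/R)² = ½kMv², so KE_total = ½(1+k)Mv² = (5/6)Mv².
Energy conservation Mgh = ½(1+k)Mv² gives v = √(2gh/(1+k)) = √(2 × 9.8 × 3.11 / 1.667) = 6.048 m/s.
The angular speed follows from ω = v/R = 6.048/0.065 ≈ 93.0 rad/s.

ω ≈ 93.0 rad/s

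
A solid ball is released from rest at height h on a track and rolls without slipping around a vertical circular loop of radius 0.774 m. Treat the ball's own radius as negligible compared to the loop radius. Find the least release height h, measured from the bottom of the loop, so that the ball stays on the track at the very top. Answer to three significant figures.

h_min ≈ 2.09 m

For this body I = (2/5)MR², i.e. k = I/(MR²) = 0.4.
At the top, contact is just lost when gravity alone supplies the centripetal force: Mg = Mv_top²/r, i.e. v_top² = gr.
With ω = v/R, the kinetic energy at speed v is ½(1+k)Mv² = (7/10)Mv².
Energy conservation from release (height h) to the top (height 2r): Mgh = Mg(2r) + (7/10)M·gr.
Thus h_min = 2r + (1+k)r/2 = r(2 + 1.4/2) = 0.774 × 2.7 ≈ 2.09 m.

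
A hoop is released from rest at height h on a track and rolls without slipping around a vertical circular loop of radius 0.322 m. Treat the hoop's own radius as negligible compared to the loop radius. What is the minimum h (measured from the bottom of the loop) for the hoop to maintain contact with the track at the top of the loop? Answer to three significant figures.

h_min ≈ 0.966 m

With I = MR², the ratio k = I/(MR²) is 1.
At the top, contact is just lost when gravity alone supplies the centripetal force: Mg = Mv_top²/r, i.e. v_top² = gr.
With ω = v/R, the kinetic energy at speed v is ½(1+k)Mv² = Mv².
Energy conservation from release (height h) to the top (height 2r): Mgh = Mg(2r) + M·gr.
Thus h_min = 2r + (1+k)r/2 = r(2 + 2/2) = 0.322 × 3 ≈ 0.966 m.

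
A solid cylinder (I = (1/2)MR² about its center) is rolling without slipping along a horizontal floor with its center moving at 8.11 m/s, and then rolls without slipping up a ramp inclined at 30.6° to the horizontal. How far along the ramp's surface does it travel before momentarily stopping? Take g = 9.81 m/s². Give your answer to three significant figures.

Here I = (1/2)MR², so the shape factor k = I/(MR²) = 0.5.
Rolling without slipping gives ω = v/R, so the total kinetic energy is ½Mv² + ½Iω² = ½(1+k)Mv² = (3/4)Mv².
Setting this equal to Mgh gives the vertical rise h = (1+k)v₀²/(2g) = 1.5×8.11²/(2×9.81) = 5.028 m.
Along the incline, d = h/sinθ = 5.028/sin30.6° ≈ 9.88 m.

d ≈ 9.88 m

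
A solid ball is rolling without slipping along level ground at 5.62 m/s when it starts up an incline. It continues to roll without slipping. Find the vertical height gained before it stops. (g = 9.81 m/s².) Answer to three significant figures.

h ≈ 2.25 m

The moment of inertia is (2/5)MR², giving k ≡ I/(MR²) = 0.4.
The rolling condition ω = v/R makes the rotational term ½I(v/R)² = ½kMv², so KE_total = ½(1+k)Mv² = (7/10)Mv².
All of this converts to potential energy at the highest point: (7/10)Mv₀² = Mgh.
Thus h = (1+k)v₀²/(2g) = 1.4 × 5.62² / (2 × 9.81) ≈ 2.25 m.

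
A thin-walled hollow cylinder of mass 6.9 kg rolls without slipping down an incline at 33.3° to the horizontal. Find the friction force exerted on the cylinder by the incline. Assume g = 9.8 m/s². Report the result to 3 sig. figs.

f ≈ 18.6 N

The moment of inertia is MR², giving k ≡ I/(MR²) = 1.
Along the incline Mg sinθ − f = Ma, and torque about the center fR = Iα = kMR²(a/R) gives f = kMa.
Combining, a = g sinθ/(1+k) and f = kMa = kMg sinθ/(1+k).
f = 1 × 6.9 × 9.8 × sin33.3° / 2 ≈ 18.6 N.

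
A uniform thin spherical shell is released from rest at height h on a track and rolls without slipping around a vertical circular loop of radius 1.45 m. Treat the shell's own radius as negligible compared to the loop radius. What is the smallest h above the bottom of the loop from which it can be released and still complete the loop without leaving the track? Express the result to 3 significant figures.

h_min ≈ 4.11 m

Here I = (2/3)MR², so the shape factor k = I/(MR²) = 2/3.
At the top, contact is just lost when gravity alone supplies the centripetal force: Mg = Mv_top²/r, i.e. v_top² = gr.
With ω = v/R, the kinetic energy at speed v is ½(1+k)Mv² = (5/6)Mv².
Energy conservation from release (height h) to the top (height 2r): Mgh = Mg(2r) + (5/6)M·gr.
Thus h_min = 2r + (1+k)r/2 = r(2 + 1.667/2) = 1.45 × 2.833 ≈ 4.11 m.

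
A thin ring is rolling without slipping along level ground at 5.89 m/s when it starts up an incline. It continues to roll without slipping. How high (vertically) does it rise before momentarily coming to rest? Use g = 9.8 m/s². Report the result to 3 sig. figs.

With I = MR², the ratio k = I/(MR²) is 1.
Since it rolls without slipping, ω = v/R and KE = ½Mv² + ½Iω² = ½(1+k)Mv² = Mv².
At the top the kinetic energy is zero, so Mv₀² = Mgh.
Thus h = (1+k)v₀²/(2g) = 2 × 5.89² / (2 × 9.8) ≈ 3.54 m.

h ≈ 3.54 m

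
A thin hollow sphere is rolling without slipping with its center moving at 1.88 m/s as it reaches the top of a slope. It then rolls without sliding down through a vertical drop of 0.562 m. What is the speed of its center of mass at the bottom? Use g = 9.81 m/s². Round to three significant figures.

v ≈ 3.19 m/s

For this body I = (2/3)MR², i.e. k = I/(MR²) = 2/3.
Rolling without slipping gives ω = v/R, so the total kinetic energy is ½Mv² + ½Iω² = ½(1+k)Mv² = (5/6)Mv².
Conserving energy between top and bottom: (5/6)Mv² = (5/6)Mv₀² + Mgh, hence v² = v₀² + 2gh/(1+k).
v = √(1.88² + 2×9.81×0.562/1.667) = √10.15 ≈ 3.19 m/s.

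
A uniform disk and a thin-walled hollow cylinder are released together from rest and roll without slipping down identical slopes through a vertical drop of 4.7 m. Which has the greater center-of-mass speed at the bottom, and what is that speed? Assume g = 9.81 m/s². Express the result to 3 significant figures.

the uniform disk, at v ≈ 7.84 m/s

For rolling without slipping, Mgh = ½(1+k)Mv² where k = I/(MR²), so v = √(2gh/(1+k)).
Uniform disk: k = 0.5, giving v = √(2×9.81×4.7/1.5) = 7.841 m/s.
Thin-walled hollow cylinder: k = 1, giving v = √(2×9.81×4.7/2) = 6.79 m/s.
The smaller k wins: the uniform disk, at ≈ 7.84 m/s.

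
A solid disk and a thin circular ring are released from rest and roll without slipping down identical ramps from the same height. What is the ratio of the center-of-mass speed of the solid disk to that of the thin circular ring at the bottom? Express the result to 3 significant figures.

v_ratio ≈ 1.15

Each satisfies Mgh = ½(1+k)Mv² with k = I/(MR²), so v ∝ 1/√(1+k).
For the solid disk k = 0.5; for the thin circular ring k = 1.
v₁/v₂ = √((1+k₂)/(1+k₁)) = √(2/1.5) ≈ 1.15.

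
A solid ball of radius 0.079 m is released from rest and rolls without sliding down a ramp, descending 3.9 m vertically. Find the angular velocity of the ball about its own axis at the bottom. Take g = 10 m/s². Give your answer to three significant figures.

Here I = (2/5)MR², so the shape factor k = I/(MR²) = 0.4.
Pure rolling means v = ωR; then KE = ½Mv² + ½I(v/R)² = ½(1+k)Mv² = (7/10)Mv².
Energy conservation Mgh = ½(1+k)Mv² gives v = √(2gh/(1+k)) = √(2 × 10 × 3.9 / 1.4) = 7.464 m/s.
The angular speed follows from ω = v/R = 7.464/0.079 ≈ 94.5 rad/s.

ω ≈ 94.5 rad/s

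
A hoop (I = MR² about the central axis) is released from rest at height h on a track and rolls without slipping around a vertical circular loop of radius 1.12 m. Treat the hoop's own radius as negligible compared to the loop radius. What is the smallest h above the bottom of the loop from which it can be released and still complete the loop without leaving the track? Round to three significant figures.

h_min ≈ 3.36 m

Here I = MR², so the shape factor k = I/(MR²) = 1.
At the top, contact is just lost when gravity alone supplies the centripetal force: Mg = Mv_top²/r, i.e. v_top² = gr.
With ω = v/R, the kinetic energy at speed v is ½(1+k)Mv² = Mv².
Energy conservation from release (height h) to the top (height 2r): Mgh = Mg(2r) + M·gr.
Thus h_min = 2r + (1+k)r/2 = r(2 + 2/2) = 1.12 × 3 ≈ 3.36 m.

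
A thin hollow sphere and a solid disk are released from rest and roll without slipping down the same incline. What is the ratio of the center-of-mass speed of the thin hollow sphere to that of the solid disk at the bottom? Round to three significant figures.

v_ratio ≈ 0.949

Each satisfies Mgh = ½(1+k)Mv² with k = I/(MR²), so v ∝ 1/√(1+k).
For the thin hollow sphere k = 2/3; for the solid disk k = 0.5.
v₁/v₂ = √((1+k₂)/(1+k₁)) = √(1.5/1.667) ≈ 0.949.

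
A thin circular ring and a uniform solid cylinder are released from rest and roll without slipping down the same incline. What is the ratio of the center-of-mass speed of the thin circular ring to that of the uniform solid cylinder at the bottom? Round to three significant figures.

Each satisfies Mgh = ½(1+k)Mv² with k = I/(MR²), so v ∝ 1/√(1+k).
For the thin circular ring k = 1; for the uniform solid cylinder k = 0.5.
v₁/v₂ = √((1+k₂)/(1+k₁)) = √(1.5/2) ≈ 0.866.

v_ratio ≈ 0.866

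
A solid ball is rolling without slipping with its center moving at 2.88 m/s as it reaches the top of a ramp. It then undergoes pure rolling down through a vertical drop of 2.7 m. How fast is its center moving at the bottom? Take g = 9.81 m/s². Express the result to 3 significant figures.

v ≈ 6.79 m/s

With I = (2/5)MR², the ratio k = I/(MR²) is 0.4.
Rolling without slipping gives ω = v/R, so the total kinetic energy is ½Mv² + ½Iω² = ½(1+k)Mv² = (7/10)Mv².
Energy conservation: (7/10)Mv₀² + Mgh = (7/10)Mv², so v² = v₀² + 2gh/(1+k).
v = √(2.88² + 2×9.81×2.7/1.4) = √46.13 ≈ 6.79 m/s.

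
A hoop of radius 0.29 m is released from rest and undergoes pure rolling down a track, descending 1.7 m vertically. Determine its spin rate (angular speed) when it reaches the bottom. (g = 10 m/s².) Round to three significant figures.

For this body I = MR², i.e. k = I/(MR²) = 1.
Since it rolls without slipping, ω = v/R and KE = ½Mv² + ½Iω² = ½(1+k)Mv² = Mv².
Energy conservation Mgh = ½(1+k)Mv² gives v = √(2gh/(1+k)) = √(2 × 10 × 1.7 / 2) = 4.123 m/s.
The angular speed follows from ω = v/R = 4.123/0.29 ≈ 14.2 rad/s.

ω ≈ 14.2 rad/s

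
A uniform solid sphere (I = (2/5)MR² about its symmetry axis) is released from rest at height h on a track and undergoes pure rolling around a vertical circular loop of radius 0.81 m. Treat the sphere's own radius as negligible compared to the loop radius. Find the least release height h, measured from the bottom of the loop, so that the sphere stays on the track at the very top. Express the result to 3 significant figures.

Here I = (2/5)MR², so the shape factor k = I/(MR²) = 0.4.
At the top of the loop, the minimum-contact condition is Mg = Mv_top²/r, so v_top² = gr.
With ω = v/R, the kinetic energy at speed v is ½(1+k)Mv² = (7/10)Mv².
Energy conservation from release (height h) to the top (height 2r): Mgh = Mg(2r) + (7/10)M·gr.
Thus h_min = 2r + (1+k)r/2 = r(2 + 1.4/2) = 0.81 × 2.7 ≈ 2.19 m.

h_min ≈ 2.19 m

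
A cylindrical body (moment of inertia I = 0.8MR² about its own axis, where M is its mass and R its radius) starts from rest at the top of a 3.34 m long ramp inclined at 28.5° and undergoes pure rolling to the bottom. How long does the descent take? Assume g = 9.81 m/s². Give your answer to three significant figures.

With I = 0.8MR², the ratio k = I/(MR²) is 0.8.
Translational: Mg sinθ − f = Ma. Rotational about the CM: fR = Iα = kMRa, so f = kMa.
Hence a = g sinθ/(1+k) = 9.81×sin28.5°/1.8 = 2.601 m/s².
With constant a from rest, t = √(2L/a) = √(2·3.34/2.601) ≈ 1.60 s.

t ≈ 1.60 s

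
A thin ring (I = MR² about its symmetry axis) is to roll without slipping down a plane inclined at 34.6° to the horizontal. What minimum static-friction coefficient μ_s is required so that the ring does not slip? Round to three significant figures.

With I = MR², the ratio k = I/(MR²) is 1.
Newton's second law down the slope: Mg sinθ − f = Ma. The torque equation fR = Iα (with α = a/R) gives f = kMa.
These give a = g sinθ/(1+k) and the required friction f = kMg sinθ/(1+k).
The normal force is N = Mg cosθ, so μ_min = f/N = k tanθ/(1+k).
μ_min = 1 × tan34.6° / 2 ≈ 0.345.

μ_min ≈ 0.345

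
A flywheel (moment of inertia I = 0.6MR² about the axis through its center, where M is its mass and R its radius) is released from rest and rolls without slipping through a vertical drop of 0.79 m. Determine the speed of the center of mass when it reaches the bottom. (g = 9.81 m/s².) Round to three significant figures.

v ≈ 3.11 m/s

For this body I = 0.6MR², i.e. k = I/(MR²) = 0.6.
Rolling without slipping gives ω = v/R, so the total kinetic energy is ½Mv² + ½Iω² = ½(1+k)Mv² = (4/5)Mv².
Energy conservation: Mgh = (4/5)Mv², so v = √(2gh/(1+k)) = √(2 × 9.81 × 0.79 / 1.6) ≈ 3.11 m/s.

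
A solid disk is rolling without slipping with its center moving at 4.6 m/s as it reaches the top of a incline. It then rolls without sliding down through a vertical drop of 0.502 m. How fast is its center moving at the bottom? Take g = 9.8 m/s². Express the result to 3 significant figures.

Here I = (1/2)MR², so the shape factor k = I/(MR²) = 0.5.
The rolling condition ω = v/R makes the rotational term ½I(v/R)² = ½kMv², so KE_total = ½(1+k)Mv² = (3/4)Mv².
Conserving energy between top and bottom: (3/4)Mv² = (3/4)Mv₀² + Mgh, hence v² = v₀² + 2gh/(1+k).
v = √(4.6² + 2×9.8×0.502/1.5) = √27.72 ≈ 5.26 m/s.

v ≈ 5.26 m/s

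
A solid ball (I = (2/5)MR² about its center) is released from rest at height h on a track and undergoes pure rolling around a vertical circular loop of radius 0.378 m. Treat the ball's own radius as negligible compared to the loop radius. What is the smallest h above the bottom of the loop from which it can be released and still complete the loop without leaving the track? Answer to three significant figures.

h_min ≈ 1.02 m

With I = (2/5)MR², the ratio k = I/(MR²) is 0.4.
At the top, contact is just lost when gravity alone supplies the centripetal force: Mg = Mv_top²/r, i.e. v_top² = gr.
With ω = v/R, the kinetic energy at speed v is ½(1+k)Mv² = (7/10)Mv².
Energy conservation from release (height h) to the top (height 2r): Mgh = Mg(2r) + (7/10)M·gr.
Thus h_min = 2r + (1+k)r/2 = r(2 + 1.4/2) = 0.378 × 2.7 ≈ 1.02 m.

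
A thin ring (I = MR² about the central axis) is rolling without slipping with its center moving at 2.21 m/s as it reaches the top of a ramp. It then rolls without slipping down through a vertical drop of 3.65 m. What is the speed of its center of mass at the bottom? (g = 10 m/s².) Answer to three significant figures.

Here I = MR², so the shape factor k = I/(MR²) = 1.
Pure rolling means v = ωR; then KE = ½Mv² + ½I(v/R)² = ½(1+k)Mv² = Mv².
Conserving energy between top and bottom: Mv² = Mv₀² + Mgh, hence v² = v₀² + 2gh/(1+k).
v = √(2.21² + 2×10×3.65/2) = √41.38 ≈ 6.43 m/s.

v ≈ 6.43 m/s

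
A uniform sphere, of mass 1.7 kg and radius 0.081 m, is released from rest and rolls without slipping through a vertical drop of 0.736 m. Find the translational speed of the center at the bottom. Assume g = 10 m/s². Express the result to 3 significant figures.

The moment of inertia is (2/5)MR², giving k ≡ I/(MR²) = 0.4.
The rolling condition ω = v/R makes the rotational term ½I(v/R)² = ½kMv², so KE_total = ½(1+k)Mv² = (7/10)Mv².
Energy conservation: Mgh = (7/10)Mv², so v = √(2gh/(1+k)) = √(2 × 10 × 0.736 / 1.4) ≈ 3.24 m/s.

v ≈ 3.24 m/s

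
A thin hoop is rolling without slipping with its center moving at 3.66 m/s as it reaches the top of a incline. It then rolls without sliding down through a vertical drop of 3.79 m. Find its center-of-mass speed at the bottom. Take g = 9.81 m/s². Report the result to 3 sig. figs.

With I = MR², the ratio k = I/(MR²) is 1.
Rolling without slipping gives ω = v/R, so the total kinetic energy is ½Mv² + ½Iω² = ½(1+k)Mv² = Mv².
Conserving energy between top and bottom: Mv² = Mv₀² + Mgh, hence v² = v₀² + 2gh/(1+k).
v = √(3.66² + 2×9.81×3.79/2) = √50.58 ≈ 7.11 m/s.

v ≈ 7.11 m/s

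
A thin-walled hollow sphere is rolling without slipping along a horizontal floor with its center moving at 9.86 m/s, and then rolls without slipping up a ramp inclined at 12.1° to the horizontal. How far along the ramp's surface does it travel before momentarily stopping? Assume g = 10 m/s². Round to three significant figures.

d ≈ 38.6 m

With I = (2/3)MR², the ratio k = I/(MR²) is 2/3.
Since it rolls without slipping, ω = v/R and KE = ½Mv² + ½Iω² = ½(1+k)Mv² = (5/6)Mv².
Setting this equal to Mgh gives the vertical rise h = (1+k)v₀²/(2g) = 1.667×9.86²/(2×10) = 8.102 m.
The distance along the slope is d = h/sinθ = 8.102/sin12.1° ≈ 38.6 m.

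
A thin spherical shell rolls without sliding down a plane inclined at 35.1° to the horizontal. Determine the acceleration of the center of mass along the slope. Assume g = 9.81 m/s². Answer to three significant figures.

a ≈ 3.38 m/s²

The moment of inertia is (2/3)MR², giving k ≡ I/(MR²) = 2/3.
Newton's second law down the slope: Mg sinθ − f = Ma. The torque equation fR = Iα (with α = a/R) gives f = kMa.
Eliminating f: Mg sinθ = (1+k)Ma, so a = g sinθ/(1+k) = 9.81 × sin35.1° / 1.667 ≈ 3.38 m/s².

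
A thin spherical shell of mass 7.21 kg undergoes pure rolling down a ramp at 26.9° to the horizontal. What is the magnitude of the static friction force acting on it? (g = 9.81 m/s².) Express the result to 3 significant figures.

f ≈ 12.8 N

Here I = (2/3)MR², so the shape factor k = I/(MR²) = 2/3.
Along the incline Mg sinθ − f = Ma, and torque about the center fR = Iα = kMR²(a/R) gives f = kMa.
Combining, a = g sinθ/(1+k) and f = kMa = kMg sinθ/(1+k).
f = (2/3) × 7.21 × 9.81 × sin26.9° / 1.667 ≈ 12.8 N.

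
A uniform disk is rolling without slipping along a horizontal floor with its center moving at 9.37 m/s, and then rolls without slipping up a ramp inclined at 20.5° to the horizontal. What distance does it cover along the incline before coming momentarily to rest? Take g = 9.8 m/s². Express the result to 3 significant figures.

Here I = (1/2)MR², so the shape factor k = I/(MR²) = 0.5.
The rolling condition ω = v/R makes the rotational term ½I(v/R)² = ½kMv², so KE_total = ½(1+k)Mv² = (3/4)Mv².
Setting this equal to Mgh gives the vertical rise h = (1+k)v₀²/(2g) = 1.5×9.37²/(2×9.8) = 6.719 m.
The distance along the slope is d = h/sinθ = 6.719/sin20.5° ≈ 19.2 m.

d ≈ 19.2 m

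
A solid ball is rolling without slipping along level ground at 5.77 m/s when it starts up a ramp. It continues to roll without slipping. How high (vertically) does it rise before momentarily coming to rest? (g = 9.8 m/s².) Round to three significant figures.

The moment of inertia is (2/5)MR², giving k ≡ I/(MR²) = 0.4.
Rolling without slipping gives ω = v/R, so the total kinetic energy is ½Mv² + ½Iω² = ½(1+k)Mv² = (7/10)Mv².
At the top the kinetic energy is zero, so (7/10)Mv₀² = Mgh.
Thus h = (1+k)v₀²/(2g) = 1.4 × 5.77² / (2 × 9.8) ≈ 2.38 m.

h ≈ 2.38 m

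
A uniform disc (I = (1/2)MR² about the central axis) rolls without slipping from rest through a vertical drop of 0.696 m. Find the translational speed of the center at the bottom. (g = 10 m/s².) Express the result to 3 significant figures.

For this body I = (1/2)MR², i.e. k = I/(MR²) = 0.5.
The rolling condition ω = v/R makes the rotational term ½I(v/R)² = ½kMv², so KE_total = ½(1+k)Mv² = (3/4)Mv².
Energy conservation: Mgh = (3/4)Mv², so v = √(2gh/(1+k)) = √(2 × 10 × 0.696 / 1.5) ≈ 3.05 m/s.

v ≈ 3.05 m/s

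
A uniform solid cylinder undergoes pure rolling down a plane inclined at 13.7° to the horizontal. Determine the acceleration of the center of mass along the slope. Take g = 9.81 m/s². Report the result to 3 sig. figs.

With I = (1/2)MR², the ratio k = I/(MR²) is 0.5.
Along the incline Mg sinθ − f = Ma, and torque about the center fR = Iα = kMR²(a/R) gives f = kMa.
Eliminating f: Mg sinθ = (1+k)Ma, so a = g sinθ/(1+k) = 9.81 × sin13.7° / 1.5 ≈ 1.55 m/s².

a ≈ 1.55 m/s²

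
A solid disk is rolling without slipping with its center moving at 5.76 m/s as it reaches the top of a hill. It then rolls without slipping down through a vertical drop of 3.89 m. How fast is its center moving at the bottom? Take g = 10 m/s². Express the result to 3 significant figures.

v ≈ 9.22 m/s

The moment of inertia is (1/2)MR², giving k ≡ I/(MR²) = 0.5.
Rolling without slipping gives ω = v/R, so the total kinetic energy is ½Mv² + ½Iω² = ½(1+k)Mv² = (3/4)Mv².
Energy conservation: (3/4)Mv₀² + Mgh = (3/4)Mv², so v² = v₀² + 2gh/(1+k).
v = √(5.76² + 2×10×3.89/1.5) = √85.04 ≈ 9.22 m/s.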